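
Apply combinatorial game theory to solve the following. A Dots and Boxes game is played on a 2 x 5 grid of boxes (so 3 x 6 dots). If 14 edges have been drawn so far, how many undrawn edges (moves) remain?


Grid: 2 x 5 boxes, i.e. 3 rows and 6 columns of dots.
Horizontal edges: (rows + 1) * cols = 3 * 5 = 15
Vertical edges: rows * (cols + 1) = 2 * 6 = 12
Total edges: 15 + 12 = 27
Edges drawn: 14
Remaining: 27 - 14 = 13

13


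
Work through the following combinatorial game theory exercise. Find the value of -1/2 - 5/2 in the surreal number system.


x = -1/2, y = 5/2
Converting to common denominator: 2
x = -1/2, y = 5/2
x - y = -1/2 - 5/2 = -3

-3


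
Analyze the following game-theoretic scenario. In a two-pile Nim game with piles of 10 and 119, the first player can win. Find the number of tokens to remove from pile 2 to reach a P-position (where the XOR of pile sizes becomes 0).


Piles: 10 and 119
Current XOR: 10 XOR 119 = 125 (non-zero, so this is an N-position).
To make the XOR zero, we need to find a move that balances the piles.
For pile 2 (size 119): target = 119 XOR 125 = 10
We reduce pile 2 from 119 to 10.
Tokens removed: 119 - 10 = 109
Verification: 10 XOR 10 = 0

109


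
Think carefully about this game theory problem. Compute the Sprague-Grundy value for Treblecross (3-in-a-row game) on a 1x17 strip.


Treblecross: place X on empty cells; 3-in-a-row wins.
Playing within two cells of an existing X lets the opponent win at once, so sensible play treats the cells i-2..i+2 around each X as dead. The player left with no safe cell loses, so this is a normal-play take-away game on strips of safe cells.
Placing X at cell i (0-indexed) of a strip of k safe cells leaves independent strips of sizes max(0, i-2) and max(0, k-i-3). Hence G(k) = mex{ G(max(0,i-2)) XOR G(max(0,k-i-3)) : 0 <= i < k }, with G(0) = 0.
G(1): splits (0,0):0^0=0 -> mex({0}) = 1
G(2): splits (0,0):0^0=0 -> mex({0}) = 1
G(3): splits (0,0):0^0=0 -> mex({0}) = 1
G(4): splits (0,1):0^1=1 (0,0):0^0=0 -> mex({0, 1}) = 2
G(5): splits (0,2):0^1=1 (0,1):0^1=1 (0,0):0^0=0 -> mex({0, 1}) = 2
G(6) = mex({1}) = 0
G(7) = mex({0, 1, 2}) = 3
G(8) = mex({0, 1, 2}) = 3
G(9) = mex({0, 2}) = 1
G(10) = mex({0, 2, 3}) = 1
G(11) = mex({0, 3}) = 1
G(12) = mex({1, 3}) = 0
G(13) = mex({0, 1, 2, 3}) = 4
G(14) = mex({0, 1, 2}) = 3
G(15) = mex({0, 1, 2}) = 3
G(16) = mex({0, 1, 2, 4}) = 3
G(17) = mex({0, 1, 3, 4}) = 2
Therefore G(17) = 2.

2


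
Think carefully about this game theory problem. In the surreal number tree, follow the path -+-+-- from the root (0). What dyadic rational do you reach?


Sign expansion: -+-+--
Rule: track bounds (lo, hi), initially (-inf, +inf). On '+', the current value becomes lo and we move to the simplest number in (value, hi): value + 1 if hi = +inf, otherwise the midpoint (value + hi)/2. On '-', the current value becomes hi and we move to value - 1 if lo = -inf, otherwise the midpoint (lo + value)/2.
Start at 0.
Step 1: sign = -, move left. Bounds: (-inf, 0). Value = -1
Step 2: sign = +, move right. Bounds: (-1, 0). Value = -1/2
Step 3: sign = -, move left. Bounds: (-1, -1/2). Value = -3/4
Step 4: sign = +, move right. Bounds: (-3/4, -1/2). Value = -5/8
Step 5: sign = -, move left. Bounds: (-3/4, -5/8). Value = -11/16
Step 6: sign = -, move left. Bounds: (-3/4, -11/16). Value = -23/32
The surreal number with sign expansion -+-+-- is -23/32.

-23/32


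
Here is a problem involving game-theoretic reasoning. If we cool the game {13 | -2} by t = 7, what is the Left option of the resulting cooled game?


Original game: {13 | -2} (a switch {a | b} with a > b).
Cooling by t (for t below the temperature (a - b)/2 = 15/2) taxes each move by t: {a | b} cooled by t is {a - t | b + t}.
Cooling amount: t = 7
Cooled Left option: 13 - 7 = 6
Cooled Right option: -2 + 7 = 5
Cooled game: {6 | 5}
Left option = 6

6


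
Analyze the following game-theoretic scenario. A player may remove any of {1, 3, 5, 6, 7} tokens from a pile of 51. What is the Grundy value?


The subtraction set is S = {1, 3, 5, 6, 7}.
G(k) = mex{ G(k - s) : s in S, s <= k }. We compute iteratively: G(0) = 0.
G(1) = mex({0}) = 1
G(2) = mex({1}) = 0
G(3) = mex({0}) = 1
G(4) = mex({1}) = 0
G(5) = mex({0}) = 1
G(6) = mex({0, 1}) = 2
G(7) = mex({0, 1, 2}) = 3
G(8) = mex({0, 1, 3}) = 2
G(9) = mex({0, 1, 2}) = 3
G(10) = mex({0, 1, 3}) = 2
G(11) = mex({0, 1, 2}) = 3
G(12) = mex({1, 2, 3}) = 0
G(13) = mex({0, 2, 3}) = 1
G(14) = mex({1, 2, 3}) = 0
G(15) = mex({0, 2, 3}) = 1
G(16) = mex({1, 2, 3}) = 0
G(17) = mex({0, 2, 3}) = 1
G(18) = mex({0, 1, 3}) = 2
Observe that G(12)..G(18) = 0, 1, 0, 1, 0, 1, 2 repeats G(0)..G(6) = 0, 1, 0, 1, 0, 1, 2.
For k >= max(S) = 7, G(k) is determined by the previous 7 values G(k-7)..G(k-1); a window of 7 consecutive values has recurred shifted by 12, so by induction G(k + 12) = G(k) for all k >= 0: the sequence is periodic from the start with period 12.
One period: G(0..11) = 0, 1, 0, 1, 0, 1, 2, 3, 2, 3, 2, 3.
51 mod 12 = 3, so G(51) = G(3) = 1.

1


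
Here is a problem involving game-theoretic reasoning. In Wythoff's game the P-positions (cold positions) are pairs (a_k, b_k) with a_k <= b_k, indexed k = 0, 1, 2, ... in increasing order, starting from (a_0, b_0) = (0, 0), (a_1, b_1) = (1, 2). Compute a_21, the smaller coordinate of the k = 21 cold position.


By Wythoff's theorem, a_k = floor(k * phi) and b_k = floor(k * phi^2) = a_k + k, where phi = (1 + sqrt(5))/2 is the golden ratio.
phi = (1 + sqrt(5))/2 = 1.618034
k = 21
k * phi = 21 * 1.618034 = 33.978714
a_21 = floor(k * phi) = 33

33


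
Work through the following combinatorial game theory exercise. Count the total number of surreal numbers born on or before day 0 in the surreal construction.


Day 0: {|} = 0 is born. Count = 1.
Day n: the number of surreal numbers born by day n is 2^(n+1) - 1.
By day 0: 2^1 - 1 = 1
By day 0: 1 surreal numbers.

1


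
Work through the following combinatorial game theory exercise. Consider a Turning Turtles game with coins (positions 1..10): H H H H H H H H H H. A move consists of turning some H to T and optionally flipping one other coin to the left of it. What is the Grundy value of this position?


Coins: H H H H H H H H H H
Key fact: a single head at position k behaves exactly like a Nim heap of size k (turning it to T and optionally flipping a coin at j < k corresponds to moving the heap from k to j, or to 0), and heads combine as a disjunctive sum (two heads at the same place would cancel, matching j XOR j = 0). So the Nim-value is the XOR of the 1-indexed positions of the heads.
Face-up positions (1-indexed): [1, 2, 3, 4, 5, 6, 7, 8, 9, 10]
XOR 0 with 1: 0 XOR 1 = 1
XOR 1 with 2: 1 XOR 2 = 3
XOR 3 with 3: 3 XOR 3 = 0
XOR 0 with 4: 0 XOR 4 = 4
XOR 4 with 5: 4 XOR 5 = 1
XOR 1 with 6: 1 XOR 6 = 7
XOR 7 with 7: 7 XOR 7 = 0
XOR 0 with 8: 0 XOR 8 = 8
XOR 8 with 9: 8 XOR 9 = 1
XOR 1 with 10: 1 XOR 10 = 11
Nim-value = 11

11


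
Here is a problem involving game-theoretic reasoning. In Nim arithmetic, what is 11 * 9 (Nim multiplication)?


Nim multiplication is bilinear over XOR: (u XOR v) * w = (u*w) XOR (v*w).
So we split each operand into its bit components and XOR the pairwise Nim products.
11 = 1 + 2 + 8 (as XOR of powers of 2).
9 = 1 + 8 (as XOR of powers of 2).
Using the standard Nim-product table on single bits:
  2*2 = 3,   2*4 = 8,   2*8 = 12,
  4*4 = 6,   4*8 = 11,  8*8 = 13,
and  1*x = x (identity), k*l = l*k (commutative).
Pairwise Nim products:
  1 * 1 = 1
  1 * 8 = 8
  2 * 1 = 2
  2 * 8 = 12
  8 * 1 = 8
  8 * 8 = 13
XOR them: 1 XOR 8 XOR 2 XOR 12 XOR 8 XOR 13 = 2.
Result: 11 * 9 = 2 (in Nim).

2


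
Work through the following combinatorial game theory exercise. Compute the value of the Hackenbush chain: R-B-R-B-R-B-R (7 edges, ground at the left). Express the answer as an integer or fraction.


Edges (from ground): R-B-R-B-R-B-R
By Berlekamp's sign-expansion rule, a Blue-Red Hackenbush stalk has the value of the surreal number whose sign sequence is the edge sequence with B -> + and R -> -.
Sign sequence: -+-+-+-
Trace the sign expansion in the surreal number tree, starting from 0:
Edge 1: R (sign -) -> bounds (-inf, 0), value = -1
Edge 2: B (sign +) -> bounds (-1, 0), value = -1/2
Edge 3: R (sign -) -> bounds (-1, -1/2), value = -3/4
Edge 4: B (sign +) -> bounds (-3/4, -1/2), value = -5/8
Edge 5: R (sign -) -> bounds (-3/4, -5/8), value = -11/16
Edge 6: B (sign +) -> bounds (-11/16, -5/8), value = -21/32
Edge 7: R (sign -) -> bounds (-11/16, -21/32), value = -43/64
Game value = -43/64

-43/64


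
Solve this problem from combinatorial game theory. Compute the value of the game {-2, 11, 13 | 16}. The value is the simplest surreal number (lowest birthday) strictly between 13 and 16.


Left options: {-2, 11, 13}, max = 13
Right options: {16}, min = 16
All options are numbers and max(Left) < min(Right), so by the simplicity theorem the value is the simplest (earliest-born) number strictly between 13 and 16.
Integers 14 through 15 all lie strictly between 13 and 16.
Among integers, the simplest (lowest birthday = smallest |n|; 0 is born on day 0, +-n on day n) is 14.
No non-integer in the interval can be simpler: if x is a non-integer in the interval, then floor(x) or ceil(x) also lies in the interval (the interval contains an integer), and both are proper prefixes of x's sign expansion, i.e. born earlier. So the game value is 14.
Game value = 14

14


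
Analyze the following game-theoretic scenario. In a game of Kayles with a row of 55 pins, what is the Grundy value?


Kayles: a move removes 1 or 2 adjacent pins from a contiguous row.
Removing pins from a row of k leaves two independent rows (a, b) with a + b = k - 1 (one pin) or a + b = k - 2 (two pins); an end removal gives a = 0.
By Sprague-Grundy, G(k) = mex{ G(a) XOR G(b) } over all these splits. G(0) = 0.
G(1): splits (0,0):0^0=0 -> mex({0}) = 1
G(2): splits (0,1):0^1=1 (0,0):0^0=0 -> mex({0, 1}) = 2
G(3): splits (0,2):0^2=2 (1,1):1^1=0 (0,1):0^1=1 -> mex({0, 1, 2}) = 3
G(4): splits (0,3):0^3=3 (1,2):1^2=3 (0,2):0^2=2 (1,1):1^1=0 -> mex({0, 2, 3}) = 1
G(5): splits (0,4):0^1=1 (1,3):1^3=2 (2,2):2^2=0 (0,3):0^3=3 (1,2):1^2=3 -> mex({0, 1, 2, 3}) = 4
G(6) = mex({0, 1, 2, 4}) = 3
G(7) = mex({0, 1, 3, 4, 5}) = 2
G(8) = mex({0, 2, 3, 5, 6}) = 1
G(9) = mex({0, 1, 2, 3, 6, 7}) = 4
G(10) = mex({0, 1, 3, 4, 5, 7}) = 2
G(11) = mex({0, 1, 2, 3, 4, 5}) = 6
G(12) = mex({0, 1, 2, 3, 5, 6, 7}) = 4
G(13) = mex({0, 2, 3, 4, 6, 7}) = 1
G(14) = mex({0, 1, 4, 5, 6, 7}) = 2
G(15) = mex({0, 1, 2, 3, 4, 5, 6}) = 7
G(16) = mex({0, 2, 3, 5, 6, 7}) = 1
G(17) = mex({0, 1, 2, 3, 5, 6, 7}) = 4
G(18) = mex({0, 1, 2, 4, 5, 6}) = 3
G(19) = mex({0, 1, 3, 4, 5, 7}) = 2
G(20) = mex({0, 2, 3, 4, 5, 6, 7}) = 1
G(21) = mex({0, 1, 2, 3, 5, 6, 7}) = 4
G(22) = mex({0, 1, 2, 3, 4, 5, 7}) = 6
G(23) = mex({0, 1, 2, 3, 4, 5, 6}) = 7
G(24) = mex({0, 1, 2, 3, 5, 6, 7}) = 4
G(25) = mex({0, 2, 3, 4, 6, 7}) = 1
G(26) = mex({0, 1, 3, 4, 5, 6, 7}) = 2
G(27) = mex({0, 1, 2, 3, 4, 5, 6, 7}) = 8
G(28) = mex({0, 1, 2, 3, 4, 6, 7, 8}) = 5
G(29) = mex({0, 1, 2, 3, 5, 6, 7, 8, 9}) = 4
G(30) = mex({0, 1, 2, 3, 4, 5, 6, 9, 10}) = 7
G(31) = mex({0, 1, 3, 4, 5, 7, 10, 11}) = 2
G(32) = mex({0, 2, 3, 4, 5, 6, 7, 9, 11}) = 1
G(33) = mex({0, 1, 2, 3, 4, 5, 6, 7, 9, 12}) = 8
G(34) = mex({0, 1, 2, 3, 4, 5, 7, 8, 11, 12}) = 6
G(35) = mex({0, 1, 2, 3, 4, 5, 6, 8, 9, 10, 11}) = 7
G(36) = mex({0, 1, 2, 3, 5, 6, 7, 9, 10}) = 4
G(37) = mex({0, 2, 3, 4, 6, 7, 9, 10, 11, 12}) = 1
G(38) = mex({0, 1, 3, 4, 5, 6, 7, 9, 10, 11, 12}) = 2
G(39) = mex({0, 1, 2, 4, 5, 6, 7, 9, 10, 12, 14}) = 3
G(40) = mex({0, 2, 3, 4, 6, 7, 11, 12, 14}) = 1
G(41) = mex({0, 1, 2, 3, 5, 6, 7, 9, 10, 11, 12}) = 4
G(42) = mex({0, 1, 2, 3, 4, 5, 6, 9, 10}) = 7
G(43) = mex({0, 1, 3, 4, 5, 7, 9, 10, 12, 15}) = 2
G(44) = mex({0, 2, 3, 4, 5, 6, 7, 9, 10, 12, 15}) = 1
G(45) = mex({0, 1, 2, 3, 4, 5, 6, 7, 9, 10, 12, 14}) = 8
G(46) = mex({0, 1, 3, 4, 5, 7, 8, 11, 12, 14}) = 2
G(47) = mex({0, 1, 2, 3, 4, 5, 6, 8, 9, 10, 11, 12}) = 7
G(48) = mex({0, 1, 2, 3, 5, 6, 7, 9, 10}) = 4
G(49) = mex({0, 2, 3, 4, 6, 7, 9, 10, 11, 12, 15}) = 1
G(50) = mex({0, 1, 4, 5, 6, 7, 9, 11, 12, 14, 15}) = 2
G(51) = mex({0, 1, 2, 3, 4, 5, 6, 7, 9, 12, 14, 15}) = 8
G(52) = mex({0, 2, 3, 4, 5, 6, 7, 8, 11, 12, 15}) = 1
G(53) = mex({0, 1, 2, 3, 5, 6, 7, 8, 9, 10, 11, 12}) = 4
G(54) = mex({0, 1, 2, 3, 4, 5, 6, 9, 10}) = 7
G(55) = mex({0, 1, 3, 4, 5, 7, 9, 10, 11, 12}) = 2
Therefore G(55) = 2.

2


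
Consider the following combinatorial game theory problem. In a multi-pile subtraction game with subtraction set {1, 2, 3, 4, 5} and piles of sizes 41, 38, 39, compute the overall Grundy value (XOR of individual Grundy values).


Subtraction set: {1, 2, 3, 4, 5}
For this subtraction set, G(n) = n mod 6 (period = max + 1 = 6).
Pile 1 (size 41): G(41) = 41 mod 6 = 5
Pile 2 (size 38): G(38) = 38 mod 6 = 2
Pile 3 (size 39): G(39) = 39 mod 6 = 3
Total Grundy value = XOR of all: 5 XOR 2 XOR 3 = 4

4


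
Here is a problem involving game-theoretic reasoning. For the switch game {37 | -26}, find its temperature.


The game is {37 | -26}, a switch {a | b} with numbers a > b.
Cooling {a | b} by t gives {a - t | b + t}, which stops being hot when a - t = b + t, i.e. at t = (a - b)/2. So the temperature of a switch is (a - b)/2.
Temperature = (Left option - Right option) / 2
= (37 - (-26)) / 2
= 63 / 2
= 63/2

63/2


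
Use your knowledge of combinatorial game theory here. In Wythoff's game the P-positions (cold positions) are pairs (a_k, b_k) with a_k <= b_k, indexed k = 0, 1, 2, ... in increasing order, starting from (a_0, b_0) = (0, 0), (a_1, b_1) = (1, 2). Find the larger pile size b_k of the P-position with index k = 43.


By Wythoff's theorem, a_k = floor(k * phi) and b_k = floor(k * phi^2) = a_k + k, where phi = (1 + sqrt(5))/2 is the golden ratio.
phi = (1 + sqrt(5))/2 = 1.618034
phi^2 = phi + 1 = 2.618034
k = 43
k * phi^2 = 43 * 2.618034 = 112.575462
b_43 = floor(k * phi^2) = 112 (check: a_43 + k = 69 + 43 = 112)

112


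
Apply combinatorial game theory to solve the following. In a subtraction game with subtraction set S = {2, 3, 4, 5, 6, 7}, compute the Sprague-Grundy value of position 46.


The subtraction set is S = {2, 3, 4, 5, 6, 7}.
G(k) = mex{ G(k - s) : s in S, s <= k }. We compute iteratively: G(0) = 0.
G(1) = mex({}) = 0
G(2) = mex({0}) = 1
G(3) = mex({0}) = 1
G(4) = mex({0, 1}) = 2
G(5) = mex({0, 1}) = 2
G(6) = mex({0, 1, 2}) = 3
G(7) = mex({0, 1, 2}) = 3
G(8) = mex({0, 1, 2, 3}) = 4
G(9) = mex({1, 2, 3}) = 0
G(10) = mex({1, 2, 3, 4}) = 0
G(11) = mex({0, 2, 3, 4}) = 1
G(12) = mex({0, 2, 3, 4}) = 1
G(13) = mex({0, 1, 3, 4}) = 2
G(14) = mex({0, 1, 3, 4}) = 2
G(15) = mex({0, 1, 2, 4}) = 3
Observe that G(9)..G(15) = 0, 0, 1, 1, 2, 2, 3 repeats G(0)..G(6) = 0, 0, 1, 1, 2, 2, 3.
For k >= max(S) = 7, G(k) is determined by the previous 7 values G(k-7)..G(k-1); a window of 7 consecutive values has recurred shifted by 9, so by induction G(k + 9) = G(k) for all k >= 0: the sequence is periodic from the start with period 9.
One period: G(0..8) = 0, 0, 1, 1, 2, 2, 3, 3, 4.
46 mod 9 = 1, so G(46) = G(1) = 0.

0


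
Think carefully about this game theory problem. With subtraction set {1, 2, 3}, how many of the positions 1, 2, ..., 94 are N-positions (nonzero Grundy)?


Subtraction set S = {1, 2, 3}, so G(n) = n mod 4.
G(n) = 0 when n is a multiple of 4.
Multiples of 4 in [1, 94]: 23
N-positions (nonzero Grundy) = 94 - 23 = 71

71


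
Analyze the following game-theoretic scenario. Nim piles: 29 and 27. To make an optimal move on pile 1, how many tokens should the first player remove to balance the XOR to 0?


Piles: 29 and 27
Current XOR: 29 XOR 27 = 6 (non-zero, so this is an N-position).
To make the XOR zero, we need to find a move that balances the piles.
For pile 1 (size 29): target = 29 XOR 6 = 27
We reduce pile 1 from 29 to 27.
Tokens removed: 29 - 27 = 2
Verification: 27 XOR 27 = 0

2


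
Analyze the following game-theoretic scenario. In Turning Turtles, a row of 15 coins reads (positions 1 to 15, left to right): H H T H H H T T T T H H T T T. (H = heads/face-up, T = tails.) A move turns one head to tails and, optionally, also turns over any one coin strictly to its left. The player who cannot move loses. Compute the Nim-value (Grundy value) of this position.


Coins: H H T H H H T T T T H H T T T
Key fact: a single head at position k behaves exactly like a Nim heap of size k (turning it to T and optionally flipping a coin at j < k corresponds to moving the heap from k to j, or to 0), and heads combine as a disjunctive sum (two heads at the same place would cancel, matching j XOR j = 0). So the Nim-value is the XOR of the 1-indexed positions of the heads.
Face-up positions (1-indexed): [1, 2, 4, 5, 6, 11, 12]
XOR 0 with 1: 0 XOR 1 = 1
XOR 1 with 2: 1 XOR 2 = 3
XOR 3 with 4: 3 XOR 4 = 7
XOR 7 with 5: 7 XOR 5 = 2
XOR 2 with 6: 2 XOR 6 = 4
XOR 4 with 11: 4 XOR 11 = 15
XOR 15 with 12: 15 XOR 12 = 3
Nim-value = 3

3


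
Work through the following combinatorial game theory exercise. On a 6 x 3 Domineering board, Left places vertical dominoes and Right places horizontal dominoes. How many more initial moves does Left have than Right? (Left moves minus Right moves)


Board is 6 x 3 (rows x cols).
Left (vertical) placements: (rows-1) * cols = 5 * 3 = 15
Right (horizontal) placements: rows * (cols-1) = 6 * 2 = 12
Advantage = Left - Right = 15 - 12 = 3

3


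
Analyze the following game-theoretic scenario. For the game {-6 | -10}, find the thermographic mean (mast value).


Game = {-6 | -10}, a switch {a | b} with numbers a > b.
Its thermograph has left wall a - t and right wall b + t, which meet at t = (a - b)/2, where both equal (a + b)/2. So the mast (mean value) is at (a + b)/2.
Mean = (-6 + (-10))/2 = -16/2 = -8

-8


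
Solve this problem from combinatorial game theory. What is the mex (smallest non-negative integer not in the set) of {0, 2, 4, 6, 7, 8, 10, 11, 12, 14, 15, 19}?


Set = {0, 2, 4, 6, 7, 8, 10, 11, 12, 14, 15, 19}
0 is in the set.
1 is NOT in the set. This is the mex.
mex = 1

1


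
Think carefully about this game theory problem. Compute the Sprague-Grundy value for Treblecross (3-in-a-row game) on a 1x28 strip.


Treblecross: place X on empty cells; 3-in-a-row wins.
Playing within two cells of an existing X lets the opponent win at once, so sensible play treats the cells i-2..i+2 around each X as dead. The player left with no safe cell loses, so this is a normal-play take-away game on strips of safe cells.
Placing X at cell i (0-indexed) of a strip of k safe cells leaves independent strips of sizes max(0, i-2) and max(0, k-i-3). Hence G(k) = mex{ G(max(0,i-2)) XOR G(max(0,k-i-3)) : 0 <= i < k }, with G(0) = 0.
G(1): splits (0,0):0^0=0 -> mex({0}) = 1
G(2): splits (0,0):0^0=0 -> mex({0}) = 1
G(3): splits (0,0):0^0=0 -> mex({0}) = 1
G(4): splits (0,1):0^1=1 (0,0):0^0=0 -> mex({0, 1}) = 2
G(5): splits (0,2):0^1=1 (0,1):0^1=1 (0,0):0^0=0 -> mex({0, 1}) = 2
G(6) = mex({1}) = 0
G(7) = mex({0, 1, 2}) = 3
G(8) = mex({0, 1, 2}) = 3
G(9) = mex({0, 2}) = 1
G(10) = mex({0, 2, 3}) = 1
G(11) = mex({0, 3}) = 1
G(12) = mex({1, 3}) = 0
G(13) = mex({0, 1, 2, 3}) = 4
G(14) = mex({0, 1, 2}) = 3
G(15) = mex({0, 1, 2}) = 3
G(16) = mex({0, 1, 2, 4}) = 3
G(17) = mex({0, 1, 3, 4}) = 2
G(18) = mex({0, 1, 3, 4}) = 2
G(19) = mex({0, 1, 3, 5}) = 2
G(20) = mex({0, 1, 2, 3, 5}) = 4
G(21) = mex({0, 1, 2, 3, 5}) = 4
G(22) = mex({1, 2, 6}) = 0
G(23) = mex({0, 1, 2, 3, 4, 6}) = 5
G(24) = mex({0, 1, 2, 3, 4}) = 5
G(25) = mex({0, 1, 3, 4, 7}) = 2
G(26) = mex({0, 1, 3, 4, 5, 7}) = 2
G(27) = mex({0, 1, 3, 5}) = 2
G(28) = mex({0, 1, 2, 5}) = 3
Therefore G(28) = 3.

3


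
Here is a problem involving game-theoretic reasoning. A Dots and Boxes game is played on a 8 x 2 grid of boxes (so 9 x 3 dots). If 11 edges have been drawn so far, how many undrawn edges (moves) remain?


Grid: 8 x 2 boxes, i.e. 9 rows and 3 columns of dots.
Horizontal edges: (rows + 1) * cols = 9 * 2 = 18
Vertical edges: rows * (cols + 1) = 8 * 3 = 24
Total edges: 18 + 24 = 42
Edges drawn: 11
Remaining: 42 - 11 = 31

31


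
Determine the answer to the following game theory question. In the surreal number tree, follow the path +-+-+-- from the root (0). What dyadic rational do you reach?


Sign expansion: +-+-+--
Rule: track bounds (lo, hi), initially (-inf, +inf). On '+', the current value becomes lo and we move to the simplest number in (value, hi): value + 1 if hi = +inf, otherwise the midpoint (value + hi)/2. On '-', the current value becomes hi and we move to value - 1 if lo = -inf, otherwise the midpoint (lo + value)/2.
Start at 0.
Step 1: sign = +, move right. Bounds: (0, +inf). Value = 1
Step 2: sign = -, move left. Bounds: (0, 1). Value = 1/2
Step 3: sign = +, move right. Bounds: (1/2, 1). Value = 3/4
Step 4: sign = -, move left. Bounds: (1/2, 3/4). Value = 5/8
Step 5: sign = +, move right. Bounds: (5/8, 3/4). Value = 11/16
Step 6: sign = -, move left. Bounds: (5/8, 11/16). Value = 21/32
Step 7: sign = -, move left. Bounds: (5/8, 21/32). Value = 41/64
The surreal number with sign expansion +-+-+-- is 41/64.

41/64


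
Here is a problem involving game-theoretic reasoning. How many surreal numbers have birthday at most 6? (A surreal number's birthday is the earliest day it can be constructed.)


Day 0: {|} = 0 is born. Count = 1.
Day n: the number of surreal numbers born by day n is 2^(n+1) - 1.
By day 0: 2^1 - 1 = 1
By day 1: 2^2 - 1 = 3
By day 2: 2^3 - 1 = 7
By day 3: 2^4 - 1 = 15
By day 4: 2^5 - 1 = 31
By day 5: 2^6 - 1 = 63
By day 6: 2^7 - 1 = 127
By day 6: 127 surreal numbers.

127


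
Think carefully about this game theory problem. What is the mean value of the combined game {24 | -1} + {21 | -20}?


G1 = {24 | -1}, G2 = {21 | -20}
Each is a switch {a | b} with numbers a > b; its mean value is (a + b)/2, and mean value is additive over game sums: m(G1 + G2) = m(G1) + m(G2).
Mean of G1 = (24 + (-1))/2 = 23/2 = 23/2
Mean of G2 = (21 + (-20))/2 = 1/2 = 1/2
Mean of G1 + G2 = 23/2 + 1/2 = 12

12


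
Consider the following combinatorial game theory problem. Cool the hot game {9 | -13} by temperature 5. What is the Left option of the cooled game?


Original game: {9 | -13} (a switch {a | b} with a > b).
Cooling by t (for t below the temperature (a - b)/2 = 11) taxes each move by t: {a | b} cooled by t is {a - t | b + t}.
Cooling amount: t = 5
Cooled Left option: 9 - 5 = 4
Cooled Right option: -13 + 5 = -8
Cooled game: {4 | -8}
Left option = 4

4


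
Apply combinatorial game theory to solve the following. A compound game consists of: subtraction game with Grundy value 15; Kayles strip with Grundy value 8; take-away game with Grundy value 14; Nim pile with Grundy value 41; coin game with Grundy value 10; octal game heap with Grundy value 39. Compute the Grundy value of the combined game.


By the Sprague-Grundy theorem, the Grundy value of a sum of games is the XOR of individual Grundy values.
subtraction game: Grundy value = 15. Running XOR: 0 XOR 15 = 15
Kayles strip: Grundy value = 8. Running XOR: 15 XOR 8 = 7
take-away game: Grundy value = 14. Running XOR: 7 XOR 14 = 9
Nim pile: Grundy value = 41. Running XOR: 9 XOR 41 = 32
coin game: Grundy value = 10. Running XOR: 32 XOR 10 = 42
octal game heap: Grundy value = 39. Running XOR: 42 XOR 39 = 13
The combined Grundy value is 13.

13


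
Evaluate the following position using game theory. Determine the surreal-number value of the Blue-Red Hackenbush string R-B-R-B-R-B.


Edges (from ground): R-B-R-B-R-B
By Berlekamp's sign-expansion rule, a Blue-Red Hackenbush stalk has the value of the surreal number whose sign sequence is the edge sequence with B -> + and R -> -.
Sign sequence: -+-+-+
Trace the sign expansion in the surreal number tree, starting from 0:
Edge 1: R (sign -) -> bounds (-inf, 0), value = -1
Edge 2: B (sign +) -> bounds (-1, 0), value = -1/2
Edge 3: R (sign -) -> bounds (-1, -1/2), value = -3/4
Edge 4: B (sign +) -> bounds (-3/4, -1/2), value = -5/8
Edge 5: R (sign -) -> bounds (-3/4, -5/8), value = -11/16
Edge 6: B (sign +) -> bounds (-11/16, -5/8), value = -21/32
Game value = -21/32

-21/32


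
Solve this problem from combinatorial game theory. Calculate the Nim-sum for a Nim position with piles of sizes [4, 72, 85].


We need the XOR (exclusive or) of all pile sizes.
After XOR-ing pile 1 (size 4): 0 XOR 4 = 4
After XOR-ing pile 2 (size 72): 4 XOR 72 = 76
After XOR-ing pile 3 (size 85): 76 XOR 85 = 25
The Nim-value of this position is 25.

25


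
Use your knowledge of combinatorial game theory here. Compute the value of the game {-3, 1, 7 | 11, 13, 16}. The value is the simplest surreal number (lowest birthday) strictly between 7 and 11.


Left options: {-3, 1, 7}, max = 7
Right options: {11, 13, 16}, min = 11
All options are numbers and max(Left) < min(Right), so by the simplicity theorem the value is the simplest (earliest-born) number strictly between 7 and 11.
Integers 8 through 10 all lie strictly between 7 and 11.
Among integers, the simplest (lowest birthday = smallest |n|; 0 is born on day 0, +-n on day n) is 8.
No non-integer in the interval can be simpler: if x is a non-integer in the interval, then floor(x) or ceil(x) also lies in the interval (the interval contains an integer), and both are proper prefixes of x's sign expansion, i.e. born earlier. So the game value is 8.
Game value = 8

8


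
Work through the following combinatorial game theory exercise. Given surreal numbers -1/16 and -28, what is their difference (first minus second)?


x = -1/16, y = -28
Converting to common denominator: 16
x = -1/16, y = -448/16
x - y = -1/16 - -28 = 447/16

447/16


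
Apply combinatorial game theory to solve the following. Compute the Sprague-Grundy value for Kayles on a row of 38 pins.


Kayles: a move removes 1 or 2 adjacent pins from a contiguous row.
Removing pins from a row of k leaves two independent rows (a, b) with a + b = k - 1 (one pin) or a + b = k - 2 (two pins); an end removal gives a = 0.
By Sprague-Grundy, G(k) = mex{ G(a) XOR G(b) } over all these splits. G(0) = 0.
G(1): splits (0,0):0^0=0 -> mex({0}) = 1
G(2): splits (0,1):0^1=1 (0,0):0^0=0 -> mex({0, 1}) = 2
G(3): splits (0,2):0^2=2 (1,1):1^1=0 (0,1):0^1=1 -> mex({0, 1, 2}) = 3
G(4): splits (0,3):0^3=3 (1,2):1^2=3 (0,2):0^2=2 (1,1):1^1=0 -> mex({0, 2, 3}) = 1
G(5): splits (0,4):0^1=1 (1,3):1^3=2 (2,2):2^2=0 (0,3):0^3=3 (1,2):1^2=3 -> mex({0, 1, 2, 3}) = 4
G(6) = mex({0, 1, 2, 4}) = 3
G(7) = mex({0, 1, 3, 4, 5}) = 2
G(8) = mex({0, 2, 3, 5, 6}) = 1
G(9) = mex({0, 1, 2, 3, 6, 7}) = 4
G(10) = mex({0, 1, 3, 4, 5, 7}) = 2
G(11) = mex({0, 1, 2, 3, 4, 5}) = 6
G(12) = mex({0, 1, 2, 3, 5, 6, 7}) = 4
G(13) = mex({0, 2, 3, 4, 6, 7}) = 1
G(14) = mex({0, 1, 4, 5, 6, 7}) = 2
G(15) = mex({0, 1, 2, 3, 4, 5, 6}) = 7
G(16) = mex({0, 2, 3, 5, 6, 7}) = 1
G(17) = mex({0, 1, 2, 3, 5, 6, 7}) = 4
G(18) = mex({0, 1, 2, 4, 5, 6}) = 3
G(19) = mex({0, 1, 3, 4, 5, 7}) = 2
G(20) = mex({0, 2, 3, 4, 5, 6, 7}) = 1
G(21) = mex({0, 1, 2, 3, 5, 6, 7}) = 4
G(22) = mex({0, 1, 2, 3, 4, 5, 7}) = 6
G(23) = mex({0, 1, 2, 3, 4, 5, 6}) = 7
G(24) = mex({0, 1, 2, 3, 5, 6, 7}) = 4
G(25) = mex({0, 2, 3, 4, 6, 7}) = 1
G(26) = mex({0, 1, 3, 4, 5, 6, 7}) = 2
G(27) = mex({0, 1, 2, 3, 4, 5, 6, 7}) = 8
G(28) = mex({0, 1, 2, 3, 4, 6, 7, 8}) = 5
G(29) = mex({0, 1, 2, 3, 5, 6, 7, 8, 9}) = 4
G(30) = mex({0, 1, 2, 3, 4, 5, 6, 9, 10}) = 7
G(31) = mex({0, 1, 3, 4, 5, 7, 10, 11}) = 2
G(32) = mex({0, 2, 3, 4, 5, 6, 7, 9, 11}) = 1
G(33) = mex({0, 1, 2, 3, 4, 5, 6, 7, 9, 12}) = 8
G(34) = mex({0, 1, 2, 3, 4, 5, 7, 8, 11, 12}) = 6
G(35) = mex({0, 1, 2, 3, 4, 5, 6, 8, 9, 10, 11}) = 7
G(36) = mex({0, 1, 2, 3, 5, 6, 7, 9, 10}) = 4
G(37) = mex({0, 2, 3, 4, 6, 7, 9, 10, 11, 12}) = 1
G(38) = mex({0, 1, 3, 4, 5, 6, 7, 9, 10, 11, 12}) = 2
Therefore G(38) = 2.

2


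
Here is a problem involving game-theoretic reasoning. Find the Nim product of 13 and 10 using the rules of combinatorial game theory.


Nim multiplication is bilinear over XOR: (u XOR v) * w = (u*w) XOR (v*w).
So we split each operand into its bit components and XOR the pairwise Nim products.
13 = 1 + 4 + 8 (as XOR of powers of 2).
10 = 2 + 8 (as XOR of powers of 2).
Using the standard Nim-product table on single bits:
  2*2 = 3,   2*4 = 8,   2*8 = 12,
  4*4 = 6,   4*8 = 11,  8*8 = 13,
and  1*x = x (identity), k*l = l*k (commutative).
Pairwise Nim products:
  1 * 2 = 2
  1 * 8 = 8
  4 * 2 = 8
  4 * 8 = 11
  8 * 2 = 12
  8 * 8 = 13
XOR them: 2 XOR 8 XOR 8 XOR 11 XOR 12 XOR 13 = 8.
Result: 13 * 10 = 8 (in Nim).

8


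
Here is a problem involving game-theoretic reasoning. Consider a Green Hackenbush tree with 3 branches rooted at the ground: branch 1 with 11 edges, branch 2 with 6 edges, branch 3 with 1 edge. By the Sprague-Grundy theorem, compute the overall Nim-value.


The tree has 3 branches from the ground vertex.
In Green Hackenbush, the Nim-value of a simple path of length k is k.
Branch 1: length 11, Nim-value = 11
Branch 2: length 6, Nim-value = 6
Branch 3: length 1, Nim-value = 1
Total Nim-value = XOR of all branch values:
0 XOR 11 = 11
11 XOR 6 = 13
13 XOR 1 = 12
Nim-value of the tree = 12

12


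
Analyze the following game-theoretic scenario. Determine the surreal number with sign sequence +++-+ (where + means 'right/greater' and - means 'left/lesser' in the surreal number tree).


Sign expansion: +++-+
Rule: track bounds (lo, hi), initially (-inf, +inf). On '+', the current value becomes lo and we move to the simplest number in (value, hi): value + 1 if hi = +inf, otherwise the midpoint (value + hi)/2. On '-', the current value becomes hi and we move to value - 1 if lo = -inf, otherwise the midpoint (lo + value)/2.
Start at 0.
Step 1: sign = +, move right. Bounds: (0, +inf). Value = 1
Step 2: sign = +, move right. Bounds: (1, +inf). Value = 2
Step 3: sign = +, move right. Bounds: (2, +inf). Value = 3
Step 4: sign = -, move left. Bounds: (2, 3). Value = 5/2
Step 5: sign = +, move right. Bounds: (5/2, 3). Value = 11/4
The surreal number with sign expansion +++-+ is 11/4.

11/4


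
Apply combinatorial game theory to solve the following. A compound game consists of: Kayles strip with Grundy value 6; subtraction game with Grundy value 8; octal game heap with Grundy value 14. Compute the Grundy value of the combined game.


By the Sprague-Grundy theorem, the Grundy value of a sum of games is the XOR of individual Grundy values.
Kayles strip: Grundy value = 6. Running XOR: 0 XOR 6 = 6
subtraction game: Grundy value = 8. Running XOR: 6 XOR 8 = 14
octal game heap: Grundy value = 14. Running XOR: 14 XOR 14 = 0
The combined Grundy value is 0.

0


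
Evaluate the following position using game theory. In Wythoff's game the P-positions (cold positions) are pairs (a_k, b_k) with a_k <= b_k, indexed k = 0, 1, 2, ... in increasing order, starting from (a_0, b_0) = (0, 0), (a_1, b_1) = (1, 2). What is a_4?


By Wythoff's theorem, a_k = floor(k * phi) and b_k = floor(k * phi^2) = a_k + k, where phi = (1 + sqrt(5))/2 is the golden ratio.
phi = (1 + sqrt(5))/2 = 1.618034
k = 4
k * phi = 4 * 1.618034 = 6.472136
a_4 = floor(k * phi) = 6

6


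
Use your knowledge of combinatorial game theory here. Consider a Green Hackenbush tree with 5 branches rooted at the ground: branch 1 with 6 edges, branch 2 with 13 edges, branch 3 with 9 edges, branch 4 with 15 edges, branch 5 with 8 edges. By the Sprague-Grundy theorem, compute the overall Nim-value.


The tree has 5 branches from the ground vertex.
In Green Hackenbush, the Nim-value of a simple path of length k is k.
Branch 1: length 6, Nim-value = 6
Branch 2: length 13, Nim-value = 13
Branch 3: length 9, Nim-value = 9
Branch 4: length 15, Nim-value = 15
Branch 5: length 8, Nim-value = 8
Total Nim-value = XOR of all branch values:
0 XOR 6 = 6
6 XOR 13 = 11
11 XOR 9 = 2
2 XOR 15 = 13
13 XOR 8 = 5
Nim-value of the tree = 5

5


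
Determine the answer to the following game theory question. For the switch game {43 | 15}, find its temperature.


The game is {43 | 15}, a switch {a | b} with numbers a > b.
Cooling {a | b} by t gives {a - t | b + t}, which stops being hot when a - t = b + t, i.e. at t = (a - b)/2. So the temperature of a switch is (a - b)/2.
Temperature = (Left option - Right option) / 2
= (43 - (15)) / 2
= 28 / 2
= 14

14


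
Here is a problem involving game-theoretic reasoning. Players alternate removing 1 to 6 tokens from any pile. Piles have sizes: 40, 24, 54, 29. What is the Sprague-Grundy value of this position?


Subtraction set: {1, 2, 3, 4, 5, 6}
For this subtraction set, G(n) = n mod 7 (period = max + 1 = 7).
Pile 1 (size 40): G(40) = 40 mod 7 = 5
Pile 2 (size 24): G(24) = 24 mod 7 = 3
Pile 3 (size 54): G(54) = 54 mod 7 = 5
Pile 4 (size 29): G(29) = 29 mod 7 = 1
Total Grundy value = XOR of all: 5 XOR 3 XOR 5 XOR 1 = 2

2


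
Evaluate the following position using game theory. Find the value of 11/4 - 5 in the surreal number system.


x = 11/4, y = 5
Converting to common denominator: 4
x = 11/4, y = 20/4
x - y = 11/4 - 5 = -9/4

-9/4


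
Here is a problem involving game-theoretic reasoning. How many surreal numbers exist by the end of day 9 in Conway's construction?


Day 0: {|} = 0 is born. Count = 1.
Day n: the number of surreal numbers born by day n is 2^(n+1) - 1.
By day 0: 2^1 - 1 = 1
By day 1: 2^2 - 1 = 3
By day 2: 2^3 - 1 = 7
By day 3: 2^4 - 1 = 15
By day 4: 2^5 - 1 = 31
By day 5: 2^6 - 1 = 63
By day 6: 2^7 - 1 = 127
By day 7: 2^8 - 1 = 255
By day 8: 2^9 - 1 = 511
By day 9: 2^10 - 1 = 1023
By day 9: 1023 surreal numbers.

1023


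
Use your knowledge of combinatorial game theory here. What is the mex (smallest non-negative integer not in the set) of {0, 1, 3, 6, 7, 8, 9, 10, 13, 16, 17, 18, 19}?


Set = {0, 1, 3, 6, 7, 8, 9, 10, 13, 16, 17, 18, 19}
0 is in the set.
1 is in the set.
2 is NOT in the set. This is the mex.
mex = 2

2


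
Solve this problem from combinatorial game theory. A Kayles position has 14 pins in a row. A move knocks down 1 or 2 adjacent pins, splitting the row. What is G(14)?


Kayles: a move removes 1 or 2 adjacent pins from a contiguous row.
Removing pins from a row of k leaves two independent rows (a, b) with a + b = k - 1 (one pin) or a + b = k - 2 (two pins); an end removal gives a = 0.
By Sprague-Grundy, G(k) = mex{ G(a) XOR G(b) } over all these splits. G(0) = 0.
G(1): splits (0,0):0^0=0 -> mex({0}) = 1
G(2): splits (0,1):0^1=1 (0,0):0^0=0 -> mex({0, 1}) = 2
G(3): splits (0,2):0^2=2 (1,1):1^1=0 (0,1):0^1=1 -> mex({0, 1, 2}) = 3
G(4): splits (0,3):0^3=3 (1,2):1^2=3 (0,2):0^2=2 (1,1):1^1=0 -> mex({0, 2, 3}) = 1
G(5): splits (0,4):0^1=1 (1,3):1^3=2 (2,2):2^2=0 (0,3):0^3=3 (1,2):1^2=3 -> mex({0, 1, 2, 3}) = 4
G(6) = mex({0, 1, 2, 4}) = 3
G(7) = mex({0, 1, 3, 4, 5}) = 2
G(8) = mex({0, 2, 3, 5, 6}) = 1
G(9) = mex({0, 1, 2, 3, 6, 7}) = 4
G(10) = mex({0, 1, 3, 4, 5, 7}) = 2
G(11) = mex({0, 1, 2, 3, 4, 5}) = 6
G(12) = mex({0, 1, 2, 3, 5, 6, 7}) = 4
G(13) = mex({0, 2, 3, 4, 6, 7}) = 1
G(14) = mex({0, 1, 4, 5, 6, 7}) = 2
Therefore G(14) = 2.

2


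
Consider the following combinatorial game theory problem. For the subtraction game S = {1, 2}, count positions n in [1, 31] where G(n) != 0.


Subtraction set S = {1, 2}, so G(n) = n mod 3.
G(n) = 0 when n is a multiple of 3.
Multiples of 3 in [1, 31]: 10
N-positions (nonzero Grundy) = 31 - 10 = 21

21


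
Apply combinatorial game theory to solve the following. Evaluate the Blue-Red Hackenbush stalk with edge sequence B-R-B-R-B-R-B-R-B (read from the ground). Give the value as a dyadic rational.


Edges (from ground): B-R-B-R-B-R-B-R-B
By Berlekamp's sign-expansion rule, a Blue-Red Hackenbush stalk has the value of the surreal number whose sign sequence is the edge sequence with B -> + and R -> -.
Sign sequence: +-+-+-+-+
Trace the sign expansion in the surreal number tree, starting from 0:
Edge 1: B (sign +) -> bounds (0, +inf), value = 1
Edge 2: R (sign -) -> bounds (0, 1), value = 1/2
Edge 3: B (sign +) -> bounds (1/2, 1), value = 3/4
Edge 4: R (sign -) -> bounds (1/2, 3/4), value = 5/8
Edge 5: B (sign +) -> bounds (5/8, 3/4), value = 11/16
Edge 6: R (sign -) -> bounds (5/8, 11/16), value = 21/32
Edge 7: B (sign +) -> bounds (21/32, 11/16), value = 43/64
Edge 8: R (sign -) -> bounds (21/32, 43/64), value = 85/128
Edge 9: B (sign +) -> bounds (85/128, 43/64), value = 171/256
Game value = 171/256

171/256


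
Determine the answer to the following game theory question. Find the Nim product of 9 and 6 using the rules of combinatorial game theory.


Nim multiplication is bilinear over XOR: (u XOR v) * w = (u*w) XOR (v*w).
So we split each operand into its bit components and XOR the pairwise Nim products.
9 = 1 + 8 (as XOR of powers of 2).
6 = 2 + 4 (as XOR of powers of 2).
Using the standard Nim-product table on single bits:
  2*2 = 3,   2*4 = 8,   2*8 = 12,
  4*4 = 6,   4*8 = 11,  8*8 = 13,
and  1*x = x (identity), k*l = l*k (commutative).
Pairwise Nim products:
  1 * 2 = 2
  1 * 4 = 4
  8 * 2 = 12
  8 * 4 = 11
XOR them: 2 XOR 4 XOR 12 XOR 11 = 1.
Result: 9 * 6 = 1 (in Nim).

1


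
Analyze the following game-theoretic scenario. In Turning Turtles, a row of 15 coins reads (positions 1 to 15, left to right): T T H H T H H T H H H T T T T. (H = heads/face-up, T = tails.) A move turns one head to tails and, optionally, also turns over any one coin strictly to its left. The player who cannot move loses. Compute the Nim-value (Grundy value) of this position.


Coins: T T H H T H H T H H H T T T T
Key fact: a single head at position k behaves exactly like a Nim heap of size k (turning it to T and optionally flipping a coin at j < k corresponds to moving the heap from k to j, or to 0), and heads combine as a disjunctive sum (two heads at the same place would cancel, matching j XOR j = 0). So the Nim-value is the XOR of the 1-indexed positions of the heads.
Face-up positions (1-indexed): [3, 4, 6, 7, 9, 10, 11]
XOR 0 with 3: 0 XOR 3 = 3
XOR 3 with 4: 3 XOR 4 = 7
XOR 7 with 6: 7 XOR 6 = 1
XOR 1 with 7: 1 XOR 7 = 6
XOR 6 with 9: 6 XOR 9 = 15
XOR 15 with 10: 15 XOR 10 = 5
XOR 5 with 11: 5 XOR 11 = 14
Nim-value = 14

14


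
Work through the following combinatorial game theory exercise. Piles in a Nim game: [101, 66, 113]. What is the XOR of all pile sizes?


We need the XOR (exclusive or) of all pile sizes.
After XOR-ing pile 1 (size 101): 0 XOR 101 = 101
After XOR-ing pile 2 (size 66): 101 XOR 66 = 39
After XOR-ing pile 3 (size 113): 39 XOR 113 = 86
The Nim-value of this position is 86.

86


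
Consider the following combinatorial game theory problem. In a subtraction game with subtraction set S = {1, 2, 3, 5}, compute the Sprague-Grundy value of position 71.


The subtraction set is S = {1, 2, 3, 5}.
G(k) = mex{ G(k - s) : s in S, s <= k }. We compute iteratively: G(0) = 0.
G(1) = mex({0}) = 1
G(2) = mex({0, 1}) = 2
G(3) = mex({0, 1, 2}) = 3
G(4) = mex({1, 2, 3}) = 0
G(5) = mex({0, 2, 3}) = 1
G(6) = mex({0, 1, 3}) = 2
G(7) = mex({0, 1, 2}) = 3
G(8) = mex({1, 2, 3}) = 0
Observe that G(4)..G(8) = 0, 1, 2, 3, 0 repeats G(0)..G(4) = 0, 1, 2, 3, 0.
For k >= max(S) = 5, G(k) is determined by the previous 5 values G(k-5)..G(k-1); a window of 5 consecutive values has recurred shifted by 4, so by induction G(k + 4) = G(k) for all k >= 0: the sequence is periodic from the start with period 4.
One period: G(0..3) = 0, 1, 2, 3.
71 mod 4 = 3, so G(71) = G(3) = 3.

3


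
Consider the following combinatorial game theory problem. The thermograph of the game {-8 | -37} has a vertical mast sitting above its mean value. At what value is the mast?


Game = {-8 | -37}, a switch {a | b} with numbers a > b.
Its thermograph has left wall a - t and right wall b + t, which meet at t = (a - b)/2, where both equal (a + b)/2. So the mast (mean value) is at (a + b)/2.
Mean = (-8 + (-37))/2 = -45/2 = -45/2

-45/2


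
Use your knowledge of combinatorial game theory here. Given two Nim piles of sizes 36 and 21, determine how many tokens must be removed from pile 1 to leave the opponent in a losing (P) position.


Piles: 36 and 21
Current XOR: 36 XOR 21 = 49 (non-zero, so this is an N-position).
To make the XOR zero, we need to find a move that balances the piles.
For pile 1 (size 36): target = 36 XOR 49 = 21
We reduce pile 1 from 36 to 21.
Tokens removed: 36 - 21 = 15
Verification: 21 XOR 21 = 0

15


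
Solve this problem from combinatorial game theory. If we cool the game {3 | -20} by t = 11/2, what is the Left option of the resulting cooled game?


Original game: {3 | -20} (a switch {a | b} with a > b).
Cooling by t (for t below the temperature (a - b)/2 = 23/2) taxes each move by t: {a | b} cooled by t is {a - t | b + t}.
Cooling amount: t = 11/2
Cooled Left option: 3 - 11/2 = -5/2
Cooled Right option: -20 + 11/2 = -29/2
Cooled game: {-5/2 | -29/2}
Left option = -5/2

-5/2
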